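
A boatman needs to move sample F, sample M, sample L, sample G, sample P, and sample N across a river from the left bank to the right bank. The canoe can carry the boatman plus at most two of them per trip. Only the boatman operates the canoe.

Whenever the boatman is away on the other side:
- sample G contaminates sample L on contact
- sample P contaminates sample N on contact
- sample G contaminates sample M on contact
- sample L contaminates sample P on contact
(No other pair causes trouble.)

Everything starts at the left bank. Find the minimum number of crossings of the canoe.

Counting alone: the boatman can take at most 2 across per trip to the right bank, so moving all 6 needs at least 3 loaded trips out, with a return between consecutive ones — at least 5 crossings.
The safety rule pushes this higher. Following every safe sequence of crossings, the most of the 6 that can be at the right bank as the canoe arrives there on crossing 5 is 5 — never all 6.
So no plan with fewer than 7 crossings exists, and this one achieves 7:
1. Boatman goes to the right bank with sample G and sample P.  [the left bank: sample F, sample L, sample M, sample N | the right bank: sample G, sample P]
2. Boatman goes back to the left bank alone.  [the left bank: sample F, sample L, sample M, sample N | the right bank: sample G, sample P]
3. Boatman goes to the right bank with sample F and sample M.  [the left bank: sample L, sample N | the right bank: sample F, sample G, sample M, sample P]
4. Boatman goes back to the left bank with sample G.  [the left bank: sample G, sample L, sample N | the right bank: sample F, sample M, sample P]
5. Boatman goes to the right bank with sample L and sample N.  [the left bank: sample G | the right bank: sample F, sample L, sample M, sample N, sample P]
6. Boatman goes back to the left bank with sample P.  [the left bank: sample G, sample P | the right bank: sample F, sample L, sample M, sample N]
7. Boatman goes to the right bank with sample G and sample P.  [the left bank: — | the right bank: sample F, sample G, sample L, sample M, sample N, sample P]

7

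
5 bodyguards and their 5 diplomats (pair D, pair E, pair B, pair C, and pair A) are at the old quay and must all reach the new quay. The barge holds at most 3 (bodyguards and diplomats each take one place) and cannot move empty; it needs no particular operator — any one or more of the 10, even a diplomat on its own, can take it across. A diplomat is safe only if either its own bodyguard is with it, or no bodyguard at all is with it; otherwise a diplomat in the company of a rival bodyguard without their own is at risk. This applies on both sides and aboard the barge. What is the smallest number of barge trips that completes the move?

11

Counting alone: each trip to the new quay takes at most 3 across and each return brings at least 1 back, so after t trips out (and t−1 returns) at most 3t − (t−1) of the 10 are across; that first reaches 10 at t = 5, so at least 9 crossings are needed.
The safety rule pushes this higher. Following every safe sequence of crossings, the most of the 10 that can be at the new quay as the barge arrives there on crossing 9 is 9 — never all 10.
So no plan with fewer than 11 crossings exists, and this one achieves 11:
1. bodyguard D and diplomat D cross → the new quay.
2. bodyguard D crosses ← the old quay.
3. diplomat B, diplomat C, and diplomat E cross → the new quay.
4. diplomat D crosses ← the old quay.
5. bodyguard B, bodyguard C, and bodyguard E cross → the new quay.
6. bodyguard E and diplomat E cross ← the old quay.
7. bodyguard A, bodyguard D, and bodyguard E cross → the new quay.
8. diplomat B crosses ← the old quay.
9. diplomat D and diplomat E cross → the new quay.
10. diplomat D crosses ← the old quay.
11. diplomat A, diplomat B, and diplomat D cross → the new quay.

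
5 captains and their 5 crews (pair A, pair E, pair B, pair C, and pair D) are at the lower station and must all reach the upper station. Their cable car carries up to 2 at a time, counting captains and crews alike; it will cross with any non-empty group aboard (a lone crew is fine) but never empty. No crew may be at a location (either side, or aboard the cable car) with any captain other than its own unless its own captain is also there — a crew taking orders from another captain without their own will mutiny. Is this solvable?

No

Following every safe sequence of crossings from the start, the most of the 10 that can be at the upper station as the cable car arrives there on crossings 1, 3, 5, 7 is 2, 3, 4, 5 respectively; the best ever achieved is 5 of 10.
From crossing 9 on, no configuration arises that was not already reachable earlier: only 82 distinct safe configurations (who is on which side, and where the cable car is) can ever be reached, none of them has everyone across, and every continuation just revisits them. So no valid plan exists.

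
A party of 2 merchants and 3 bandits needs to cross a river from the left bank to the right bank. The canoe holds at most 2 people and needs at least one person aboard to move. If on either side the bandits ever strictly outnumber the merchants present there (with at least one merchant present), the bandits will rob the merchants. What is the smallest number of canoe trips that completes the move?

The bandits already outnumber the merchants at the left bank before anyone moves, so the starting position itself is disallowed.

impossible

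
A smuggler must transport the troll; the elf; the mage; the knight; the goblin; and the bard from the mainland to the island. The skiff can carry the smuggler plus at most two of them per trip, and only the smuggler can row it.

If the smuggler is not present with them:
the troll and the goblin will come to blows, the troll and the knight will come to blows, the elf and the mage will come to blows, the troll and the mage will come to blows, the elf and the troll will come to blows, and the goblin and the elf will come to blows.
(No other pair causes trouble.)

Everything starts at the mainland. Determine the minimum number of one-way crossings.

Counting alone: the smuggler can take at most 2 across per trip to the island, so moving all 6 needs at least 3 loaded trips out, with a return between consecutive ones — at least 5 crossings.
The safety rule pushes this higher. Following every safe sequence of crossings, the most of the 6 that can be at the island as the skiff arrives there on crossings 5, 7 is 4, 5 respectively — never all 6.
So no plan with fewer than 9 crossings exists, and this one achieves 9:
1. Smuggler goes to the island with the elf and the troll.
2. Smuggler goes back to the mainland with the troll.
3. Smuggler goes to the island with the knight and the troll.
4. Smuggler goes back to the mainland with the troll.
5. Smuggler goes to the island with the bard and the troll.
6. Smuggler goes back to the mainland with the troll.
7. Smuggler goes to the island with the goblin and the mage.
8. Smuggler goes back to the mainland with the elf.
9. Smuggler goes to the island with the elf and the troll.

9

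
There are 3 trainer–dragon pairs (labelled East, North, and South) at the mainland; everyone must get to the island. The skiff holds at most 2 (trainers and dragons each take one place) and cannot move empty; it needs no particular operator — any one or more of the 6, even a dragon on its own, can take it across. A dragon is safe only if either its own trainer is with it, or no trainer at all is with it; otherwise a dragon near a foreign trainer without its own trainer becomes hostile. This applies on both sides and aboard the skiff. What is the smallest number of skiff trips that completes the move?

11

Counting alone: each trip to the island takes at most 2 across and each return brings at least 1 back, so after t trips out (and t−1 returns) at most 2t − (t−1) of the 6 are across; that first reaches 6 at t = 5, so at least 9 crossings are needed.
The safety rule pushes this higher. Following every safe sequence of crossings, the most of the 6 that can be at the island as the skiff arrives there on crossing 9 is 5 — never all 6.
So no plan with fewer than 11 crossings exists, and this one achieves 11:
1. dragon East and trainer East cross → the island.
2. trainer East crosses ← the mainland.
3. dragon North and dragon South cross → the island.
4. dragon East crosses ← the mainland.
5. trainer North and trainer South cross → the island.
6. dragon North and trainer North cross ← the mainland.
7. trainer East and trainer North cross → the island.
8. dragon South crosses ← the mainland.
9. dragon East and dragon North cross → the island.
10. trainer South crosses ← the mainland.
11. dragon South and trainer South cross → the island.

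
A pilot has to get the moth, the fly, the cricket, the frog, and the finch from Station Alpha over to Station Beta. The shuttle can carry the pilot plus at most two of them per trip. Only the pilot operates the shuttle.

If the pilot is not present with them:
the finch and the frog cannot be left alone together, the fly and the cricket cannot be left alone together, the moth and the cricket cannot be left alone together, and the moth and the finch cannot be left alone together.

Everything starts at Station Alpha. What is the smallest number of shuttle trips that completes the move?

7

Counting alone: the pilot can take at most 2 across per trip to Station Beta, so moving all 5 needs at least 3 loaded trips out, with a return between consecutive ones — at least 5 crossings.
The safety rule pushes this higher. Following every safe sequence of crossings, the most of the 5 that can be at Station Beta as the shuttle arrives there on crossing 5 is 4 — never all 5.
So no plan with fewer than 7 crossings exists, and this one achieves 7:
1. Pilot goes to Station Beta with the cricket and the finch.  [Station Alpha: the fly, the frog, the moth | Station Beta: the cricket, the finch]
2. Pilot goes back to Station Alpha alone.  [Station Alpha: the fly, the frog, the moth | Station Beta: the cricket, the finch]
3. Pilot goes to Station Beta with the moth.  [Station Alpha: the fly, the frog | Station Beta: the cricket, the finch, the moth]
4. Pilot goes back to Station Alpha with the cricket and the finch.  [Station Alpha: the cricket, the finch, the fly, the frog | Station Beta: the moth]
5. Pilot goes to Station Beta with the fly and the frog.  [Station Alpha: the cricket, the finch | Station Beta: the fly, the frog, the moth]
6. Pilot goes back to Station Alpha alone.  [Station Alpha: the cricket, the finch | Station Beta: the fly, the frog, the moth]
7. Pilot goes to Station Beta with the cricket and the finch.  [Station Alpha: — | Station Beta: the cricket, the finch, the fly, the frog, the moth]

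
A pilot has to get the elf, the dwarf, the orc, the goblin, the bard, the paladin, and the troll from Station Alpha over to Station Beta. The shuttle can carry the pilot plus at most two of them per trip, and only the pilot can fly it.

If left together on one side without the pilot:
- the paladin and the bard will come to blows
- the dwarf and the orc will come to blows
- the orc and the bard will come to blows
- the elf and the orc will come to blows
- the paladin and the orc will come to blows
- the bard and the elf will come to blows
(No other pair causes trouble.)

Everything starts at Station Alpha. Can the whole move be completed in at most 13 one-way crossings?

Yes — this plan uses 11 crossings (≤ 13):
1. Pilot goes to Station Beta with the bard and the orc.  [Station Alpha: the dwarf, the elf, the goblin, the paladin, the troll | Station Beta: the bard, the orc]
2. Pilot goes back to Station Alpha with the orc.  [Station Alpha: the dwarf, the elf, the goblin, the orc, the paladin, the troll | Station Beta: the bard]
3. Pilot goes to Station Beta with the dwarf and the orc.  [Station Alpha: the elf, the goblin, the paladin, the troll | Station Beta: the bard, the dwarf, the orc]
4. Pilot goes back to Station Alpha with the orc.  [Station Alpha: the elf, the goblin, the orc, the paladin, the troll | Station Beta: the bard, the dwarf]
5. Pilot goes to Station Beta with the elf and the paladin.  [Station Alpha: the goblin, the orc, the troll | Station Beta: the bard, the dwarf, the elf, the paladin]
6. Pilot goes back to Station Alpha with the bard.  [Station Alpha: the bard, the goblin, the orc, the troll | Station Beta: the dwarf, the elf, the paladin]
7. Pilot goes to Station Beta with the goblin and the orc.  [Station Alpha: the bard, the troll | Station Beta: the dwarf, the elf, the goblin, the orc, the paladin]
8. Pilot goes back to Station Alpha with the orc.  [Station Alpha: the bard, the orc, the troll | Station Beta: the dwarf, the elf, the goblin, the paladin]
9. Pilot goes to Station Beta with the orc and the troll.  [Station Alpha: the bard | Station Beta: the dwarf, the elf, the goblin, the orc, the paladin, the troll]
10. Pilot goes back to Station Alpha with the orc.  [Station Alpha: the bard, the orc | Station Beta: the dwarf, the elf, the goblin, the paladin, the troll]
11. Pilot goes to Station Beta with the bard and the orc.  [Station Alpha: — | Station Beta: the bard, the dwarf, the elf, the goblin, the orc, the paladin, the troll]

Yes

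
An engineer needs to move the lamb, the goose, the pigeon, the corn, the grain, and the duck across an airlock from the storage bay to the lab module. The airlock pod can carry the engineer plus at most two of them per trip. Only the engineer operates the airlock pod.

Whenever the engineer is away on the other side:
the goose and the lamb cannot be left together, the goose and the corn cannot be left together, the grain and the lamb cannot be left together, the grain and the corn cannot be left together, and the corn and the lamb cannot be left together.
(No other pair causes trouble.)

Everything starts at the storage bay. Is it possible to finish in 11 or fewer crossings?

Yes — this plan uses 9 crossings (≤ 11):
1. Engineer goes to the lab module with the corn and the lamb.  [the storage bay: the duck, the goose, the grain, the pigeon | the lab module: the corn, the lamb]
2. Engineer goes back to the storage bay with the lamb.  [the storage bay: the duck, the goose, the grain, the lamb, the pigeon | the lab module: the corn]
3. Engineer goes to the lab module with the lamb and the pigeon.  [the storage bay: the duck, the goose, the grain | the lab module: the corn, the lamb, the pigeon]
4. Engineer goes back to the storage bay with the lamb.  [the storage bay: the duck, the goose, the grain, the lamb | the lab module: the corn, the pigeon]
5. Engineer goes to the lab module with the duck and the lamb.  [the storage bay: the goose, the grain | the lab module: the corn, the duck, the lamb, the pigeon]
6. Engineer goes back to the storage bay with the lamb.  [the storage bay: the goose, the grain, the lamb | the lab module: the corn, the duck, the pigeon]
7. Engineer goes to the lab module with the goose and the grain.  [the storage bay: the lamb | the lab module: the corn, the duck, the goose, the grain, the pigeon]
8. Engineer goes back to the storage bay with the corn.  [the storage bay: the corn, the lamb | the lab module: the duck, the goose, the grain, the pigeon]
9. Engineer goes to the lab module with the corn and the lamb.  [the storage bay: — | the lab module: the corn, the duck, the goose, the grain, the lamb, the pigeon]

Yes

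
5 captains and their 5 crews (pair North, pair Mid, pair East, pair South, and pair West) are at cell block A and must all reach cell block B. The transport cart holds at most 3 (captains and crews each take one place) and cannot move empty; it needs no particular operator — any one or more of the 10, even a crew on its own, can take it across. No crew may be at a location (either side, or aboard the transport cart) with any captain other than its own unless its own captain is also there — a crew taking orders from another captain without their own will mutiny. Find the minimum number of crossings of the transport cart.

11

Counting alone: each trip to cell block B takes at most 3 across and each return brings at least 1 back, so after t trips out (and t−1 returns) at most 3t − (t−1) of the 10 are across; that first reaches 10 at t = 5, so at least 9 crossings are needed.
The safety rule pushes this higher. Following every safe sequence of crossings, the most of the 10 that can be at cell block B as the transport cart arrives there on crossing 9 is 9 — never all 10.
So no plan with fewer than 11 crossings exists, and this one achieves 11:
1. captain North and crew North cross → cell block B.
2. captain North crosses ← cell block A.
3. crew East, crew Mid, and crew South cross → cell block B.
4. crew North crosses ← cell block A.
5. captain East, captain Mid, and captain South cross → cell block B.
6. captain Mid and crew Mid cross ← cell block A.
7. captain Mid, captain North, and captain West cross → cell block B.
8. crew East crosses ← cell block A.
9. crew Mid and crew North cross → cell block B.
10. crew North crosses ← cell block A.
11. crew East, crew North, and crew West cross → cell block B.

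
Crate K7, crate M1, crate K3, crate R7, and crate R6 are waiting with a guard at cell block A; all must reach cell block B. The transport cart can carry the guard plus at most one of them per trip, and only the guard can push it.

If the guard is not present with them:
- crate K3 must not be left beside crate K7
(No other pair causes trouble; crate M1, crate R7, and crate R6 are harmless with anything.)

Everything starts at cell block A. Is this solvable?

1. Guard goes to cell block B with crate K7.
2. Guard goes back to cell block A alone.
3. Guard goes to cell block B with crate M1.
4. Guard goes back to cell block A alone.
5. Guard goes to cell block B with crate R7.
6. Guard goes back to cell block A alone.
7. Guard goes to cell block B with crate R6.
8. Guard goes back to cell block A alone.
9. Guard goes to cell block B with crate K3.

Yes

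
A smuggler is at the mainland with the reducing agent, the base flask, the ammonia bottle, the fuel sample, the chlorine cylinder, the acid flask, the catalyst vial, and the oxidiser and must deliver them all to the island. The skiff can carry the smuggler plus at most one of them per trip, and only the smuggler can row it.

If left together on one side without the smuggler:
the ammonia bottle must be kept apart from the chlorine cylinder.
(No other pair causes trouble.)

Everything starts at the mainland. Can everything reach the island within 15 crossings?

Yes

Yes — this plan uses 15 crossings (≤ 15):
1. Smuggler goes to the island with the ammonia bottle.
2. Smuggler goes back to the mainland alone.
3. Smuggler goes to the island with the reducing agent.
4. Smuggler goes back to the mainland alone.
5. Smuggler goes to the island with the base flask.
6. Smuggler goes back to the mainland alone.
7. Smuggler goes to the island with the fuel sample.
8. Smuggler goes back to the mainland alone.
9. Smuggler goes to the island with the acid flask.
10. Smuggler goes back to the mainland alone.
11. Smuggler goes to the island with the catalyst vial.
12. Smuggler goes back to the mainland alone.
13. Smuggler goes to the island with the oxidiser.
14. Smuggler goes back to the mainland alone.
15. Smuggler goes to the island with the chlorine cylinder.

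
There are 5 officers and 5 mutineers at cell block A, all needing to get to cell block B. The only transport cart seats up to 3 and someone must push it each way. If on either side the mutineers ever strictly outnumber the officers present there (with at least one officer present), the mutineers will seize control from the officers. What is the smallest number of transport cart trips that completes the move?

Counting alone: each trip to cell block B takes at most 3 across and each return brings at least 1 back, so after t trips out (and t−1 returns) at most 3t − (t−1) of the 10 are across; that first reaches 10 at t = 5, so at least 9 crossings are needed.
The safety rule pushes this higher. Following every safe sequence of crossings, the most of the 10 that can be at cell block B as the transport cart arrives there on crossing 9 is 9 — never all 10.
So no plan with fewer than 11 crossings exists, and this one achieves 11:
1. 2 mutineers → cell block B.  (cell block A: 5O 3M; cell block B: 0O 2M)
2. 1 mutineer ← cell block A.  (cell block A: 5O 4M; cell block B: 0O 1M)
3. 3 mutineers → cell block B.  (cell block A: 5O 1M; cell block B: 0O 4M)
4. 1 mutineer ← cell block A.  (cell block A: 5O 2M; cell block B: 0O 3M)
5. 3 officers → cell block B.  (cell block A: 2O 2M; cell block B: 3O 3M)
6. 1 officer and 1 mutineer ← cell block A.  (cell block A: 3O 3M; cell block B: 2O 2M)
7. 3 officers → cell block B.  (cell block A: 0O 3M; cell block B: 5O 2M)
8. 1 mutineer ← cell block A.  (cell block A: 0O 4M; cell block B: 5O 1M)
9. 2 mutineers → cell block B.  (cell block A: 0O 2M; cell block B: 5O 3M)
10. 1 mutineer ← cell block A.  (cell block A: 0O 3M; cell block B: 5O 2M)
11. 3 mutineers → cell block B.  (cell block A: 0O 0M; cell block B: 5O 5M)

11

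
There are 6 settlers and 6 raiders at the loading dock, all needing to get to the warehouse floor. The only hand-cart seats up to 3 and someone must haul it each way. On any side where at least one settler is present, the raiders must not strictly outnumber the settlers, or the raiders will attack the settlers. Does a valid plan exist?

No

Following every safe sequence of crossings from the start, the most of the 12 that can be at the warehouse floor as the hand-cart arrives there on crossings 1, 3, 5 is 3, 5, 6 respectively; the best ever achieved is 6 of 12.
From crossing 7 on, no configuration arises that was not already reachable earlier: only 17 distinct safe configurations (who is on which side, and where the hand-cart is) can ever be reached, none of them has everyone across, and every continuation just revisits them. They are: 0 settlers + 0 raiders across (hand-cart back at the start); 0 settlers + 1 raider across (hand-cart there); 0 settlers + 1 raider across (hand-cart back at the start); 0 settlers + 2 raiders across (hand-cart there); 0 settlers + 2 raiders across (hand-cart back at the start); 0 settlers + 3 raiders across (hand-cart there); 0 settlers + 3 raiders across (hand-cart back at the start); 0 settlers + 4 raiders across (hand-cart there); 0 settlers + 4 raiders across (hand-cart back at the start); 0 settlers + 5 raiders across (hand-cart there); 0 settlers + 5 raiders across (hand-cart back at the start); 0 settlers + 6 raiders across (hand-cart there); 1 settler + 1 raider across (hand-cart there); 1 settler + 1 raider across (hand-cart back at the start); 2 settlers + 2 raiders across (hand-cart there); 2 settlers + 2 raiders across (hand-cart back at the start); 3 settlers + 3 raiders across (hand-cart there). So no valid plan exists.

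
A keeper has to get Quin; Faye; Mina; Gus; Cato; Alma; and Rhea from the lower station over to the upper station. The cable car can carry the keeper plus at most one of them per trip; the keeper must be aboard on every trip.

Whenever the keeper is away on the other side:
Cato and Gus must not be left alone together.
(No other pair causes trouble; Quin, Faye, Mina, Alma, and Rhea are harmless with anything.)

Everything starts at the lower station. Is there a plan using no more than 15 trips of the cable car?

Yes

Yes — this plan uses 13 crossings (≤ 15):
1. Keeper goes to the upper station with Gus.
2. Keeper goes back to the lower station alone.
3. Keeper goes to the upper station with Quin.
4. Keeper goes back to the lower station alone.
5. Keeper goes to the upper station with Faye.
6. Keeper goes back to the lower station alone.
7. Keeper goes to the upper station with Mina.
8. Keeper goes back to the lower station alone.
9. Keeper goes to the upper station with Alma.
10. Keeper goes back to the lower station alone.
11. Keeper goes to the upper station with Rhea.
12. Keeper goes back to the lower station alone.
13. Keeper goes to the upper station with Cato.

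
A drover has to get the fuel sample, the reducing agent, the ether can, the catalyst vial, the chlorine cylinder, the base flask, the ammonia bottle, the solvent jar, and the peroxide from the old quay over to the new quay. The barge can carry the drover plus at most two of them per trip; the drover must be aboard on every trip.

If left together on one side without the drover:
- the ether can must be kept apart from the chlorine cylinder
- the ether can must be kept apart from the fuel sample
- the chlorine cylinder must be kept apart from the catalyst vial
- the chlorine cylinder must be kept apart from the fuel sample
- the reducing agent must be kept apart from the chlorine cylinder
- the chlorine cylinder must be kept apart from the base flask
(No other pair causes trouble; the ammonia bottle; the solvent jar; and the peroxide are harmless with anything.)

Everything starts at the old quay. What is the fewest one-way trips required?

15

Counting alone: the drover can take at most 2 across per trip to the new quay, so moving all 9 needs at least 5 loaded trips out, with a return between consecutive ones — at least 9 crossings.
The safety rule pushes this higher. Following every safe sequence of crossings, the most of the 9 that can be at the new quay as the barge arrives there on crossings 9, 11, 13 is 6, 7, 8 respectively — never all 9.
So no plan with fewer than 15 crossings exists, and this one achieves 15:
1. Drover goes to the new quay with the chlorine cylinder and the fuel sample.  [the old quay: the ammonia bottle, the base flask, the catalyst vial, the ether can, the peroxide, the reducing agent, the solvent jar | the new quay: the chlorine cylinder, the fuel sample]
2. Drover goes back to the old quay with the fuel sample.  [the old quay: the ammonia bottle, the base flask, the catalyst vial, the ether can, the fuel sample, the peroxide, the reducing agent, the solvent jar | the new quay: the chlorine cylinder]
3. Drover goes to the new quay with the fuel sample and the reducing agent.  [the old quay: the ammonia bottle, the base flask, the catalyst vial, the ether can, the peroxide, the solvent jar | the new quay: the chlorine cylinder, the fuel sample, the reducing agent]
4. Drover goes back to the old quay with the chlorine cylinder.  [the old quay: the ammonia bottle, the base flask, the catalyst vial, the chlorine cylinder, the ether can, the peroxide, the solvent jar | the new quay: the fuel sample, the reducing agent]
5. Drover goes to the new quay with the catalyst vial and the chlorine cylinder.  [the old quay: the ammonia bottle, the base flask, the ether can, the peroxide, the solvent jar | the new quay: the catalyst vial, the chlorine cylinder, the fuel sample, the reducing agent]
6. Drover goes back to the old quay with the chlorine cylinder.  [the old quay: the ammonia bottle, the base flask, the chlorine cylinder, the ether can, the peroxide, the solvent jar | the new quay: the catalyst vial, the fuel sample, the reducing agent]
7. Drover goes to the new quay with the base flask and the ether can.  [the old quay: the ammonia bottle, the chlorine cylinder, the peroxide, the solvent jar | the new quay: the base flask, the catalyst vial, the ether can, the fuel sample, the reducing agent]
8. Drover goes back to the old quay with the fuel sample.  [the old quay: the ammonia bottle, the chlorine cylinder, the fuel sample, the peroxide, the solvent jar | the new quay: the base flask, the catalyst vial, the ether can, the reducing agent]
9. Drover goes to the new quay with the ammonia bottle and the fuel sample.  [the old quay: the chlorine cylinder, the peroxide, the solvent jar | the new quay: the ammonia bottle, the base flask, the catalyst vial, the ether can, the fuel sample, the reducing agent]
10. Drover goes back to the old quay with the fuel sample.  [the old quay: the chlorine cylinder, the fuel sample, the peroxide, the solvent jar | the new quay: the ammonia bottle, the base flask, the catalyst vial, the ether can, the reducing agent]
11. Drover goes to the new quay with the fuel sample and the solvent jar.  [the old quay: the chlorine cylinder, the peroxide | the new quay: the ammonia bottle, the base flask, the catalyst vial, the ether can, the fuel sample, the reducing agent, the solvent jar]
12. Drover goes back to the old quay with the fuel sample.  [the old quay: the chlorine cylinder, the fuel sample, the peroxide | the new quay: the ammonia bottle, the base flask, the catalyst vial, the ether can, the reducing agent, the solvent jar]
13. Drover goes to the new quay with the fuel sample and the peroxide.  [the old quay: the chlorine cylinder | the new quay: the ammonia bottle, the base flask, the catalyst vial, the ether can, the fuel sample, the peroxide, the reducing agent, the solvent jar]
14. Drover goes back to the old quay with the fuel sample.  [the old quay: the chlorine cylinder, the fuel sample | the new quay: the ammonia bottle, the base flask, the catalyst vial, the ether can, the peroxide, the reducing agent, the solvent jar]
15. Drover goes to the new quay with the chlorine cylinder and the fuel sample.  [the old quay: — | the new quay: the ammonia bottle, the base flask, the catalyst vial, the chlorine cylinder, the ether can, the fuel sample, the peroxide, the reducing agent, the solvent jar]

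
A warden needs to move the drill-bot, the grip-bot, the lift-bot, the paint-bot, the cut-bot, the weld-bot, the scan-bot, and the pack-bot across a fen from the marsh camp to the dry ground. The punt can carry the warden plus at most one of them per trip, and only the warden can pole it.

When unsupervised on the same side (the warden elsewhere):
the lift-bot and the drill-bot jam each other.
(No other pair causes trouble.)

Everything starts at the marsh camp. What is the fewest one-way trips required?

Counting alone: the warden can take at most 1 across per trip to the dry ground, so moving all 8 needs at least 8 loaded trips out, with a return between consecutive ones — at least 15 crossings.
The plan below uses exactly 15 crossings, so it is optimal:
1. Warden goes to the dry ground with the drill-bot.
2. Warden goes back to the marsh camp alone.
3. Warden goes to the dry ground with the grip-bot.
4. Warden goes back to the marsh camp alone.
5. Warden goes to the dry ground with the paint-bot.
6. Warden goes back to the marsh camp alone.
7. Warden goes to the dry ground with the cut-bot.
8. Warden goes back to the marsh camp alone.
9. Warden goes to the dry ground with the weld-bot.
10. Warden goes back to the marsh camp alone.
11. Warden goes to the dry ground with the scan-bot.
12. Warden goes back to the marsh camp alone.
13. Warden goes to the dry ground with the pack-bot.
14. Warden goes back to the marsh camp alone.
15. Warden goes to the dry ground with the lift-bot.

15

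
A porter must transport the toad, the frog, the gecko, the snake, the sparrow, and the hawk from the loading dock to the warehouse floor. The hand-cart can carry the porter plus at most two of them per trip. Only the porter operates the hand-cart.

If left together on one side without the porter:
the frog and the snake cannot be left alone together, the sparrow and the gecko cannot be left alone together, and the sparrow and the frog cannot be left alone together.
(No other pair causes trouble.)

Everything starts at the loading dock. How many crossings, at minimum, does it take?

Counting alone: the porter can take at most 2 across per trip to the warehouse floor, so moving all 6 needs at least 3 loaded trips out, with a return between consecutive ones — at least 5 crossings.
The plan below uses exactly 5 crossings, so it is optimal:
1. Porter goes to the warehouse floor with the frog and the gecko.  [the loading dock: the hawk, the snake, the sparrow, the toad | the warehouse floor: the frog, the gecko]
2. Porter goes back to the loading dock alone.  [the loading dock: the hawk, the snake, the sparrow, the toad | the warehouse floor: the frog, the gecko]
3. Porter goes to the warehouse floor with the hawk and the toad.  [the loading dock: the snake, the sparrow | the warehouse floor: the frog, the gecko, the hawk, the toad]
4. Porter goes back to the loading dock alone.  [the loading dock: the snake, the sparrow | the warehouse floor: the frog, the gecko, the hawk, the toad]
5. Porter goes to the warehouse floor with the snake and the sparrow.  [the loading dock: — | the warehouse floor: the frog, the gecko, the hawk, the snake, the sparrow, the toad]

5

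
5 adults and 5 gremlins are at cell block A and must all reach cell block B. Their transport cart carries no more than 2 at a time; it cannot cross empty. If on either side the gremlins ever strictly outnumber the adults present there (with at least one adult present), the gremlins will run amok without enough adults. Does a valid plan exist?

Following every safe sequence of crossings from the start, the most of the 10 that can be at cell block B as the transport cart arrives there on crossings 1, 3, 5, 7 is 2, 3, 4, 5 respectively; the best ever achieved is 5 of 10.
From crossing 9 on, no configuration arises that was not already reachable earlier: only 13 distinct safe configurations (who is on which side, and where the transport cart is) can ever be reached, none of them has everyone across, and every continuation just revisits them. They are: 0 adults + 0 gremlins across (transport cart back at the start); 0 adults + 1 gremlin across (transport cart there); 0 adults + 1 gremlin across (transport cart back at the start); 0 adults + 2 gremlins across (transport cart there); 0 adults + 2 gremlins across (transport cart back at the start); 0 adults + 3 gremlins across (transport cart there); 0 adults + 3 gremlins across (transport cart back at the start); 0 adults + 4 gremlins across (transport cart there); 0 adults + 4 gremlins across (transport cart back at the start); 0 adults + 5 gremlins across (transport cart there); 1 adult + 1 gremlin across (transport cart there); 1 adult + 1 gremlin across (transport cart back at the start); 2 adults + 2 gremlins across (transport cart there). So no valid plan exists.

No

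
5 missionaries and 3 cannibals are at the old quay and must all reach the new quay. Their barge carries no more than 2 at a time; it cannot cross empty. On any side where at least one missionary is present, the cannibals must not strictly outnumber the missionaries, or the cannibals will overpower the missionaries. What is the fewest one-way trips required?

13

Counting alone: each trip to the new quay takes at most 2 across and each return brings at least 1 back, so after t trips out (and t−1 returns) at most 2t − (t−1) of the 8 are across; that first reaches 8 at t = 7, so at least 13 crossings are needed.
The plan below uses exactly 13 crossings, so it is optimal:
1. 2 cannibals → the new quay.  (the old quay: 5M 1C; the new quay: 0M 2C)
2. 1 cannibal ← the old quay.  (the old quay: 5M 2C; the new quay: 0M 1C)
3. 2 cannibals → the new quay.  (the old quay: 5M 0C; the new quay: 0M 3C)
4. 1 cannibal ← the old quay.  (the old quay: 5M 1C; the new quay: 0M 2C)
5. 2 missionaries → the new quay.  (the old quay: 3M 1C; the new quay: 2M 2C)
6. 1 cannibal ← the old quay.  (the old quay: 3M 2C; the new quay: 2M 1C)
7. 1 missionary and 1 cannibal → the new quay.  (the old quay: 2M 1C; the new quay: 3M 2C)
8. 1 cannibal ← the old quay.  (the old quay: 2M 2C; the new quay: 3M 1C)
9. 2 cannibals → the new quay.  (the old quay: 2M 0C; the new quay: 3M 3C)
10. 1 cannibal ← the old quay.  (the old quay: 2M 1C; the new quay: 3M 2C)
11. 1 missionary and 1 cannibal → the new quay.  (the old quay: 1M 0C; the new quay: 4M 3C)
12. 1 cannibal ← the old quay.  (the old quay: 1M 1C; the new quay: 4M 2C)
13. 1 missionary and 1 cannibal → the new quay.  (the old quay: 0M 0C; the new quay: 5M 3C)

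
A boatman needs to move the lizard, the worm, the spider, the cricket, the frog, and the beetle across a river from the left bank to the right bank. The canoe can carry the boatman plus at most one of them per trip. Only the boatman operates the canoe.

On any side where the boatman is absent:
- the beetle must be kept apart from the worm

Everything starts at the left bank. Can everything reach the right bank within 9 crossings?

No

Counting alone: the boatman can take at most 1 across per trip to the right bank, so moving all 6 needs at least 6 loaded trips out, with a return between consecutive ones — at least 11 crossings.
Since 9 < 11, 9 crossings cannot be enough. (The shortest complete plan in fact takes 11:)
1. Boatman goes to the right bank with the worm.  [the left bank: the beetle, the cricket, the frog, the lizard, the spider | the right bank: the worm]
2. Boatman goes back to the left bank alone.  [the left bank: the beetle, the cricket, the frog, the lizard, the spider | the right bank: the worm]
3. Boatman goes to the right bank with the lizard.  [the left bank: the beetle, the cricket, the frog, the spider | the right bank: the lizard, the worm]
4. Boatman goes back to the left bank alone.  [the left bank: the beetle, the cricket, the frog, the spider | the right bank: the lizard, the worm]
5. Boatman goes to the right bank with the spider.  [the left bank: the beetle, the cricket, the frog | the right bank: the lizard, the spider, the worm]
6. Boatman goes back to the left bank alone.  [the left bank: the beetle, the cricket, the frog | the right bank: the lizard, the spider, the worm]
7. Boatman goes to the right bank with the cricket.  [the left bank: the beetle, the frog | the right bank: the cricket, the lizard, the spider, the worm]
8. Boatman goes back to the left bank alone.  [the left bank: the beetle, the frog | the right bank: the cricket, the lizard, the spider, the worm]
9. Boatman goes to the right bank with the frog.  [the left bank: the beetle | the right bank: the cricket, the frog, the lizard, the spider, the worm]
10. Boatman goes back to the left bank alone.  [the left bank: the beetle | the right bank: the cricket, the frog, the lizard, the spider, the worm]
11. Boatman goes to the right bank with the beetle.  [the left bank: — | the right bank: the beetle, the cricket, the frog, the lizard, the spider, the worm]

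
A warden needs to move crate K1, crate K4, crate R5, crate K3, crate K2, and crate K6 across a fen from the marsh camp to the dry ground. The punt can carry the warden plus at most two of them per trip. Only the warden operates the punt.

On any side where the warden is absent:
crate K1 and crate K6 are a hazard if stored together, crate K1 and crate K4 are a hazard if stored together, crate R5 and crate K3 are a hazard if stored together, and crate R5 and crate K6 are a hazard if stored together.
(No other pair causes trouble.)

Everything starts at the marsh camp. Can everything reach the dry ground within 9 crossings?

Yes

Yes — this plan uses 7 crossings (≤ 9):
1. Warden goes to the dry ground with crate K1 and crate R5.  [the marsh camp: crate K2, crate K3, crate K4, crate K6 | the dry ground: crate K1, crate R5]
2. Warden goes back to the marsh camp alone.  [the marsh camp: crate K2, crate K3, crate K4, crate K6 | the dry ground: crate K1, crate R5]
3. Warden goes to the dry ground with crate K3 and crate K4.  [the marsh camp: crate K2, crate K6 | the dry ground: crate K1, crate K3, crate K4, crate R5]
4. Warden goes back to the marsh camp with crate K1 and crate R5.  [the marsh camp: crate K1, crate K2, crate K6, crate R5 | the dry ground: crate K3, crate K4]
5. Warden goes to the dry ground with crate K2 and crate K6.  [the marsh camp: crate K1, crate R5 | the dry ground: crate K2, crate K3, crate K4, crate K6]
6. Warden goes back to the marsh camp alone.  [the marsh camp: crate K1, crate R5 | the dry ground: crate K2, crate K3, crate K4, crate K6]
7. Warden goes to the dry ground with crate K1 and crate R5.  [the marsh camp: — | the dry ground: crate K1, crate K2, crate K3, crate K4, crate K6, crate R5]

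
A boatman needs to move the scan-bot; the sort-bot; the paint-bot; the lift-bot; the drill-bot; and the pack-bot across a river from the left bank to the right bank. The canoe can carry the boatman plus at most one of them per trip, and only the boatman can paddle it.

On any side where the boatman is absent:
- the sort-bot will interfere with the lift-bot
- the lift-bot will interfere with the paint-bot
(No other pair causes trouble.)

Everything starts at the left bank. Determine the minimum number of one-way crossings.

Counting alone: the boatman can take at most 1 across per trip to the right bank, so moving all 6 needs at least 6 loaded trips out, with a return between consecutive ones — at least 11 crossings.
The safety rule pushes this higher. Following every safe sequence of crossings, the most of the 6 that can be at the right bank as the canoe arrives there on crossing 11 is 5 — never all 6.
So no plan with fewer than 13 crossings exists, and this one achieves 13:
1. Boatman goes to the right bank with the lift-bot.  [the left bank: the drill-bot, the pack-bot, the paint-bot, the scan-bot, the sort-bot | the right bank: the lift-bot]
2. Boatman goes back to the left bank alone.  [the left bank: the drill-bot, the pack-bot, the paint-bot, the scan-bot, the sort-bot | the right bank: the lift-bot]
3. Boatman goes to the right bank with the scan-bot.  [the left bank: the drill-bot, the pack-bot, the paint-bot, the sort-bot | the right bank: the lift-bot, the scan-bot]
4. Boatman goes back to the left bank alone.  [the left bank: the drill-bot, the pack-bot, the paint-bot, the sort-bot | the right bank: the lift-bot, the scan-bot]
5. Boatman goes to the right bank with the sort-bot.  [the left bank: the drill-bot, the pack-bot, the paint-bot | the right bank: the lift-bot, the scan-bot, the sort-bot]
6. Boatman goes back to the left bank with the lift-bot.  [the left bank: the drill-bot, the lift-bot, the pack-bot, the paint-bot | the right bank: the scan-bot, the sort-bot]
7. Boatman goes to the right bank with the paint-bot.  [the left bank: the drill-bot, the lift-bot, the pack-bot | the right bank: the paint-bot, the scan-bot, the sort-bot]
8. Boatman goes back to the left bank alone.  [the left bank: the drill-bot, the lift-bot, the pack-bot | the right bank: the paint-bot, the scan-bot, the sort-bot]
9. Boatman goes to the right bank with the drill-bot.  [the left bank: the lift-bot, the pack-bot | the right bank: the drill-bot, the paint-bot, the scan-bot, the sort-bot]
10. Boatman goes back to the left bank alone.  [the left bank: the lift-bot, the pack-bot | the right bank: the drill-bot, the paint-bot, the scan-bot, the sort-bot]
11. Boatman goes to the right bank with the pack-bot.  [the left bank: the lift-bot | the right bank: the drill-bot, the pack-bot, the paint-bot, the scan-bot, the sort-bot]
12. Boatman goes back to the left bank alone.  [the left bank: the lift-bot | the right bank: the drill-bot, the pack-bot, the paint-bot, the scan-bot, the sort-bot]
13. Boatman goes to the right bank with the lift-bot.  [the left bank: — | the right bank: the drill-bot, the lift-bot, the pack-bot, the paint-bot, the scan-bot, the sort-bot]

13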